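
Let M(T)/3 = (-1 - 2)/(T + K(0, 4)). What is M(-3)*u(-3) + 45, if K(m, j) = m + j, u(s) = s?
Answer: 72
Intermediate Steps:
K(m, j) = j + m
M(T) = -9/(4 + T) (M(T) = 3*((-1 - 2)/(T + (4 + 0))) = 3*(-3/(T + 4)) = 3*(-3/(4 + T)) = -9/(4 + T))
M(-3)*u(-3) + 45 = -9/(4 - 3)*(-3) + 45 = -9/1*(-3) + 45 = -9*1*(-3) + 45 = -9*(-3) + 45 = 27 + 45 = 72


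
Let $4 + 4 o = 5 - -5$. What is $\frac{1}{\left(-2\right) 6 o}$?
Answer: $- \frac{1}{18} \approx -0.055556$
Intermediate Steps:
$o = \frac{3}{2}$ ($o = -1 + \frac{5 - -5}{4} = -1 + \frac{5 + 5}{4} = -1 + \frac{1}{4} \cdot 10 = -1 + \frac{5}{2} = \frac{3}{2} \approx 1.5$)
$\frac{1}{\left(-2\right) 6 o} = \frac{1}{\left(-2\right) 6 \cdot \frac{3}{2}} = \frac{1}{\left(-12\right) \frac{3}{2}} = \frac{1}{-18} = - \frac{1}{18}$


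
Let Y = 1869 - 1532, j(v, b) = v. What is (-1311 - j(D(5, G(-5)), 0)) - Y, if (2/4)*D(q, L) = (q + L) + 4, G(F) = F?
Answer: -1656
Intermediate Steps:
D(q, L) = 8 + 2*L + 2*q (D(q, L) = 2*((q + L) + 4) = 2*((L + q) + 4) = 2*(4 + L + q) = 8 + 2*L + 2*q)
Y = 337
(-1311 - j(D(5, G(-5)), 0)) - Y = (-1311 - (8 + 2*(-5) + 2*5)) - 1*337 = (-1311 - (8 - 10 + 10)) - 337 = (-1311 - 1*8) - 337 = (-1311 - 8) - 337 = -1319 - 337 = -1656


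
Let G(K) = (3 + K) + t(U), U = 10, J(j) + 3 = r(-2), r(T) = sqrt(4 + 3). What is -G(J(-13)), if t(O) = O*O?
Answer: -100 - sqrt(7) ≈ -102.65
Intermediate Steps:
r(T) = sqrt(7)
J(j) = -3 + sqrt(7)
t(O) = O**2
G(K) = 103 + K (G(K) = (3 + K) + 10**2 = (3 + K) + 100 = 103 + K)
-G(J(-13)) = -(103 + (-3 + sqrt(7))) = -(100 + sqrt(7)) = -100 - sqrt(7)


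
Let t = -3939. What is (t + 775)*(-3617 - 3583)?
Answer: 22780800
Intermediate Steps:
(t + 775)*(-3617 - 3583) = (-3939 + 775)*(-3617 - 3583) = -3164*(-7200) = 22780800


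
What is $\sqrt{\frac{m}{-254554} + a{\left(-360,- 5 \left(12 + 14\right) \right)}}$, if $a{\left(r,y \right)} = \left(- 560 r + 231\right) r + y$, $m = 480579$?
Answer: $\frac{i \sqrt{4708157825575236406}}{254554} \approx 8524.0 i$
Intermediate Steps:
$a{\left(r,y \right)} = y + r \left(231 - 560 r\right)$ ($a{\left(r,y \right)} = \left(231 - 560 r\right) r + y = r \left(231 - 560 r\right) + y = y + r \left(231 - 560 r\right)$)
$\sqrt{\frac{m}{-254554} + a{\left(-360,- 5 \left(12 + 14\right) \right)}} = \sqrt{\frac{480579}{-254554} - \left(83160 + 72576000 + 5 \left(12 + 14\right)\right)} = \sqrt{480579 \left(- \frac{1}{254554}\right) - 72659290} = \sqrt{- \frac{480579}{254554} - 72659290} = \sqrt{- \frac{18495713387239}{254554}} = \frac{i \sqrt{4708157825575236406}}{254554}$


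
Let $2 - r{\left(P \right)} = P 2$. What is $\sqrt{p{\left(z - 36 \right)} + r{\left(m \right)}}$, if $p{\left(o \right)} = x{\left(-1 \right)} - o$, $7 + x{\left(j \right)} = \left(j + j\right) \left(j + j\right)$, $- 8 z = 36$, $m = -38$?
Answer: $\frac{\sqrt{462}}{2} \approx 10.747$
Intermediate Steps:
$z = - \frac{9}{2}$ ($z = \left(- \frac{1}{8}\right) 36 = - \frac{9}{2} \approx -4.5$)
$x{\left(j \right)} = -7 + 4 j^{2}$ ($x{\left(j \right)} = -7 + \left(j + j\right) \left(j + j\right) = -7 + 2 j 2 j = -7 + 4 j^{2}$)
$p{\left(o \right)} = -3 - o$ ($p{\left(o \right)} = \left(-7 + 4 \left(-1\right)^{2}\right) - o = \left(-7 + 4 \cdot 1\right) - o = \left(-7 + 4\right) - o = -3 - o$)
$r{\left(P \right)} = 2 - 2 P$ ($r{\left(P \right)} = 2 - P 2 = 2 - 2 P$)
$\sqrt{p{\left(z - 36 \right)} + r{\left(m \right)}} = \sqrt{\left(-3 - \left(- \frac{9}{2} - 36\right)\right) + \left(2 - -76\right)} = \sqrt{\left(-3 - \left(- \frac{9}{2} - 36\right)\right) + \left(2 + 76\right)} = \sqrt{\left(-3 - - \frac{81}{2}\right) + 78} = \sqrt{\left(-3 + \frac{81}{2}\right) + 78} = \sqrt{\frac{75}{2} + 78} = \sqrt{\frac{231}{2}} = \frac{\sqrt{462}}{2}$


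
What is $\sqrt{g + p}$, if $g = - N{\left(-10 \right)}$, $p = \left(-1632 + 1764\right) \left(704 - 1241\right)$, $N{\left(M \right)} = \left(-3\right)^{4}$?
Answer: $3 i \sqrt{7885} \approx 266.39 i$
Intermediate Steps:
$N{\left(M \right)} = 81$
$p = -70884$ ($p = 132 \left(-537\right) = -70884$)
$g = -81$ ($g = \left(-1\right) 81 = -81$)
$\sqrt{g + p} = \sqrt{-81 - 70884} = \sqrt{-70965} = 3 i \sqrt{7885}$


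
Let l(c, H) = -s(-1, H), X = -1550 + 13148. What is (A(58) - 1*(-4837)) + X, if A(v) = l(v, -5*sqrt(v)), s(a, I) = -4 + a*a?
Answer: 16438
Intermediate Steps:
s(a, I) = -4 + a**2
X = 11598
l(c, H) = 3 (l(c, H) = -(-4 + (-1)**2) = -(-4 + 1) = -1*(-3) = 3)
A(v) = 3
(A(58) - 1*(-4837)) + X = (3 - 1*(-4837)) + 11598 = (3 + 4837) + 11598 = 4840 + 11598 = 16438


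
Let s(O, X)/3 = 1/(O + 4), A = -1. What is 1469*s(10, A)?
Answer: 4407/14 ≈ 314.79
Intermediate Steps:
s(O, X) = 3/(4 + O) (s(O, X) = 3/(O + 4) = 3/(4 + O))
1469*s(10, A) = 1469*(3/(4 + 10)) = 1469*(3/14) = 4407/14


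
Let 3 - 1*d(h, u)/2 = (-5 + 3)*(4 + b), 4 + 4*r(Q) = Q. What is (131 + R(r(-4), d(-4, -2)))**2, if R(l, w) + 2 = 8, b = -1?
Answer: 18769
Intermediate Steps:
r(Q) = -1 + Q/4
d(h, u) = 18 (d(h, u) = 6 - 2*(-5 + 3)*(4 - 1) = 6 - (-4)*3 = 6 - 2*(-6) = 6 + 12 = 18)
R(l, w) = 6 (R(l, w) = -2 + 8 = 6)
(131 + R(r(-4), d(-4, -2)))**2 = (131 + 6)**2 = 137**2 = 18769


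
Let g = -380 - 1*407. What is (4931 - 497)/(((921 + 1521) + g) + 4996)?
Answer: 2/3 ≈ 0.66667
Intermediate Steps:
g = -787 (g = -380 - 407 = -787)
(4931 - 497)/(((921 + 1521) + g) + 4996) = (4931 - 497)/(((921 + 1521) - 787) + 4996) = 4434/((2442 - 787) + 4996) = 4434/(1655 + 4996) = 4434/6651 = 4434*(1/6651) = 2/3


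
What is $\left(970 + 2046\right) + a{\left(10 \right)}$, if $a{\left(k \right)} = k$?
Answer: $3026$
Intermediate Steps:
$\left(970 + 2046\right) + a{\left(10 \right)} = \left(970 + 2046\right) + 10 = 3016 + 10 = 3026$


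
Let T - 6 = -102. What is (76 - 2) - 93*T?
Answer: 9002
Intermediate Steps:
T = -96 (T = 6 - 102 = -96)
(76 - 2) - 93*T = (76 - 2) - 93*(-96) = 74 + 8928 = 9002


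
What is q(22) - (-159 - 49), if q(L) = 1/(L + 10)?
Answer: 6657/32 ≈ 208.03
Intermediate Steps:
q(L) = 1/(10 + L)
q(22) - (-159 - 49) = 1/(10 + 22) - (-159 - 49) = 1/32 - 1*(-208) = 1/32 + 208 = 6657/32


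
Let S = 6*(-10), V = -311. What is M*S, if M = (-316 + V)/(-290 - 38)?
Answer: -9405/82 ≈ -114.70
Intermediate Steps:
S = -60
M = 627/328 (M = (-316 - 311)/(-290 - 38) = -627/(-328) = -627*(-1/328) = 627/328 ≈ 1.9116)
M*S = (627/328)*(-60) = -9405/82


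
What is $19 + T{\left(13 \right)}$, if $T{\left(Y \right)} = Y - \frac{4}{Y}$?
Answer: $\frac{412}{13} \approx 31.692$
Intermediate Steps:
$19 + T{\left(13 \right)} = 19 + \left(13 - \frac{4}{13}\right) = 19 + \frac{165}{13} = \frac{412}{13}$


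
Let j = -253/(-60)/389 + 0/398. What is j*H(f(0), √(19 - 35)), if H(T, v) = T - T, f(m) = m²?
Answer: 0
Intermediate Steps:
H(T, v) = 0
j = 253/23340 (j = -253*(-1/60)*(1/389) + 0*(1/398) = (253/60)*(1/389) + 0 = 253/23340 + 0 = 253/23340 ≈ 0.010840)
j*H(f(0), √(19 - 35)) = (253/23340)*0 = 0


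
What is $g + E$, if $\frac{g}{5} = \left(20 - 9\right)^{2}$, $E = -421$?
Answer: $184$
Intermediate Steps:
$g = 605$ ($g = 5 \left(20 - 9\right)^{2} = 5 \cdot 11^{2} = 5 \cdot 121 = 605$)
$g + E = 605 - 421 = 184$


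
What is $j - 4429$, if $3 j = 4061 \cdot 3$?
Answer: $-368$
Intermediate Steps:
$j = 4061$ ($j = \frac{4061 \cdot 3}{3} = \frac{1}{3} \cdot 12183 = 4061$)
$j - 4429 = 4061 - 4429 = -368$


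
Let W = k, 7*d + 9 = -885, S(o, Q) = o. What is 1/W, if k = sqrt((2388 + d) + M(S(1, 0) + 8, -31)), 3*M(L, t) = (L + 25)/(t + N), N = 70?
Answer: 3*sqrt(42119623)/925706 ≈ 0.021032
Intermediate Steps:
d = -894/7 (d = -9/7 + (1/7)*(-885) = -9/7 - 885/7 = -894/7 ≈ -127.71)
M(L, t) = (25 + L)/(3*(70 + t)) (M(L, t) = ((L + 25)/(t + 70))/3 = ((25 + L)/(70 + t))/3 = (25 + L)/(3*(70 + t)))
k = 2*sqrt(42119623)/273 (k = sqrt((2388 - 894/7) + (25 + (1 + 8))/(3*(70 - 31))) = sqrt(15822/7 + (1/3)*(25 + 9)/39) = sqrt(15822/7 + (1/3)*(1/39)*34) = sqrt(15822/7 + 34/117) = sqrt(1851412/819) = 2*sqrt(42119623)/273 ≈ 47.546)
W = 2*sqrt(42119623)/273 ≈ 47.546
1/W = 1/(2*sqrt(42119623)/273) = 3*sqrt(42119623)/925706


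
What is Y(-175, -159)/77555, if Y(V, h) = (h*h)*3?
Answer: 75843/77555 ≈ 0.97793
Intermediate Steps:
Y(V, h) = 3*h**2 (Y(V, h) = h**2*3 = 3*h**2)
Y(-175, -159)/77555 = (3*(-159)**2)/77555 = (3*25281)*(1/77555) = 75843*(1/77555) = 75843/77555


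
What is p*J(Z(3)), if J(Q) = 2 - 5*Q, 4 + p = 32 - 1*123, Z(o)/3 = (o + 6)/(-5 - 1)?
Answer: -4655/2 ≈ -2327.5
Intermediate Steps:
Z(o) = -3 - o/2 (Z(o) = 3*((o + 6)/(-5 - 1)) = 3*((6 + o)/(-6)) = 3*((6 + o)*(-1/6)) = 3*(-1 - o/6) = -3 - o/2)
p = -95 (p = -4 + (32 - 1*123) = -4 + (32 - 123) = -4 - 91 = -95)
p*J(Z(3)) = -95*(2 - 5*(-3 - 1/2*3)) = -95*(2 - 5*(-3 - 3/2)) = -95*(2 - 5*(-9/2)) = -95*(2 + 45/2) = -95*49/2 = -4655/2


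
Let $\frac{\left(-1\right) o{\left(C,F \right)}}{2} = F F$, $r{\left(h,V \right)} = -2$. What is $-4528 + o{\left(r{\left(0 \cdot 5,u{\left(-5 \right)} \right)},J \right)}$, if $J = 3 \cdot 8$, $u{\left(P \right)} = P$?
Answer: $-5680$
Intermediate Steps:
$J = 24$
$o{\left(C,F \right)} = - 2 F^{2}$ ($o{\left(C,F \right)} = - 2 F F = - 2 F^{2}$)
$-4528 + o{\left(r{\left(0 \cdot 5,u{\left(-5 \right)} \right)},J \right)} = -4528 - 2 \cdot 24^{2} = -4528 - 1152 = -5680$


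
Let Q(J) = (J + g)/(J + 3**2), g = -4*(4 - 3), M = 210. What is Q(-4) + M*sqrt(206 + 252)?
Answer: -8/5 + 210*sqrt(458) ≈ 4492.6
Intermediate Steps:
g = -4 (g = -4*1 = -4)
Q(J) = (-4 + J)/(9 + J) (Q(J) = (J - 4)/(J + 3**2) = (-4 + J)/(J + 9) = (-4 + J)/(9 + J))
Q(-4) + M*sqrt(206 + 252) = (-4 - 4)/(9 - 4) + 210*sqrt(206 + 252) = -8/5 + 210*sqrt(458)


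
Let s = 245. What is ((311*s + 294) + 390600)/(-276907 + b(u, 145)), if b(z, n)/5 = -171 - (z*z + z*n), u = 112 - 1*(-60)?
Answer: -66727/78626 ≈ -0.84866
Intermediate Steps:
u = 172 (u = 112 + 60 = 172)
b(z, n) = -855 - 5*z² - 5*n*z (b(z, n) = 5*(-171 - (z*z + z*n)) = 5*(-171 - (z² + n*z)) = 5*(-171 + (-z² - n*z)) = 5*(-171 - z² - n*z) = -855 - 5*z² - 5*n*z)
((311*s + 294) + 390600)/(-276907 + b(u, 145)) = ((311*245 + 294) + 390600)/(-276907 + (-855 - 5*172² - 5*145*172)) = ((76195 + 294) + 390600)/(-276907 + (-855 - 5*29584 - 124700)) = (76489 + 390600)/(-276907 + (-855 - 147920 - 124700)) = 467089/(-276907 - 273475) = 467089/(-550382) = 467089*(-1/550382) = -66727/78626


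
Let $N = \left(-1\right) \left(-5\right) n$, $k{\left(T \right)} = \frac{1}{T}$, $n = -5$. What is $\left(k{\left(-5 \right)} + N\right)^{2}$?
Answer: $\frac{15876}{25} \approx 635.04$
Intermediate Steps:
$N = -25$ ($N = \left(-1\right) \left(-5\right) \left(-5\right) = 5 \left(-5\right) = -25$)
$\left(k{\left(-5 \right)} + N\right)^{2} = \left(\frac{1}{-5} - 25\right)^{2} = \left(- \frac{1}{5} - 25\right)^{2} = \left(- \frac{126}{5}\right)^{2} = \frac{15876}{25}$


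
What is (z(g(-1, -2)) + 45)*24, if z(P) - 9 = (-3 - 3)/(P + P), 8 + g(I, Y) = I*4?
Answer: 1302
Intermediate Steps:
g(I, Y) = -8 + 4*I (g(I, Y) = -8 + I*4 = -8 + 4*I)
z(P) = 9 - 3/P (z(P) = 9 + (-3 - 3)/(P + P) = 9 - 6*1/(2*P) = 9 - 3/P)
(z(g(-1, -2)) + 45)*24 = ((9 - 3/(-8 + 4*(-1))) + 45)*24 = ((9 - 3/(-8 - 4)) + 45)*24 = ((9 - 3/(-12)) + 45)*24 = ((9 - 3*(-1/12)) + 45)*24 = ((9 + ¼) + 45)*24 = (37/4 + 45)*24 = (217/4)*24 = 1302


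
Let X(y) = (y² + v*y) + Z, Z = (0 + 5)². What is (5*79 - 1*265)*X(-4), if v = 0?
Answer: 5330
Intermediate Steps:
Z = 25 (Z = 5² = 25)
X(y) = 25 + y² (X(y) = (y² + 0*y) + 25 = (y² + 0) + 25 = y² + 25 = 25 + y²)
(5*79 - 1*265)*X(-4) = (5*79 - 1*265)*(25 + (-4)²) = (395 - 265)*(25 + 16) = 130*41 = 5330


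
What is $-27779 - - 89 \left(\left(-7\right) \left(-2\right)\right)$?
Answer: $-26533$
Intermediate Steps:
$-27779 - - 89 \left(\left(-7\right) \left(-2\right)\right) = -27779 - \left(-89\right) 14 = -27779 - -1246 = -27779 + 1246 = -26533$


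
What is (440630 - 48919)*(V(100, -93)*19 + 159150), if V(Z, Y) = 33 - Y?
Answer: 63278561784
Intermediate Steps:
(440630 - 48919)*(V(100, -93)*19 + 159150) = (440630 - 48919)*((33 - 1*(-93))*19 + 159150) = 391711*((33 + 93)*19 + 159150) = 391711*(126*19 + 159150) = 391711*(2394 + 159150) = 391711*161544 = 63278561784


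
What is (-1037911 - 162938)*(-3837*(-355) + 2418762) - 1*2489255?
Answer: -4540288870808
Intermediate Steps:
(-1037911 - 162938)*(-3837*(-355) + 2418762) - 1*2489255 = -1200849*(1362135 + 2418762) - 2489255 = -1200849*3780897 - 2489255 = -4540286381553 - 2489255 = -4540288870808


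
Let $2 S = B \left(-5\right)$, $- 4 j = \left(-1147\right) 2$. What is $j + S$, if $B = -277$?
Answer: $1266$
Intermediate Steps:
$j = \frac{1147}{2}$ ($j = - \frac{\left(-1147\right) 2}{4} = \left(- \frac{1}{4}\right) \left(-2294\right) = \frac{1147}{2} \approx 573.5$)
$S = \frac{1385}{2}$ ($S = \frac{\left(-277\right) \left(-5\right)}{2} = \frac{1}{2} \cdot 1385 = \frac{1385}{2} \approx 692.5$)
$j + S = \frac{1147}{2} + \frac{1385}{2} = 1266$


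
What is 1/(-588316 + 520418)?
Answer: -1/67898 ≈ -1.4728e-5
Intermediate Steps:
1/(-588316 + 520418) = 1/(-67898) = -1/67898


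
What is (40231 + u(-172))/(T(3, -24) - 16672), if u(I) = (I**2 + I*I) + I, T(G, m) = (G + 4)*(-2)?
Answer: -99227/16686 ≈ -5.9467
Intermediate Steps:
T(G, m) = -8 - 2*G (T(G, m) = (4 + G)*(-2) = -8 - 2*G)
u(I) = I + 2*I**2 (u(I) = (I**2 + I**2) + I = 2*I**2 + I = I + 2*I**2)
(40231 + u(-172))/(T(3, -24) - 16672) = (40231 - 172*(1 + 2*(-172)))/((-8 - 2*3) - 16672) = (40231 - 172*(1 - 344))/((-8 - 6) - 16672) = (40231 - 172*(-343))/(-14 - 16672) = (40231 + 58996)/(-16686) = 99227*(-1/16686) = -99227/16686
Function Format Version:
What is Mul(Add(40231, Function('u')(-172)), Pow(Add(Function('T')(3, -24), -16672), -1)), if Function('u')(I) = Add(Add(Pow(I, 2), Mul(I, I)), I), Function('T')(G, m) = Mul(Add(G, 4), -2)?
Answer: Rational(-99227, 16686) ≈ -5.9467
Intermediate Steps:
Function('T')(G, m) = Add(-8, Mul(-2, G)) (Function('T')(G, m) = Mul(Add(4, G), -2) = Add(-8, Mul(-2, G)))
Function('u')(I) = Add(I, Mul(2, Pow(I, 2))) (Function('u')(I) = Add(Add(Pow(I, 2), Pow(I, 2)), I) = Add(Mul(2, Pow(I, 2)), I) = Add(I, Mul(2, Pow(I, 2))))
Mul(Add(40231, Function('u')(-172)), Pow(Add(Function('T')(3, -24), -16672), -1)) = Mul(Add(40231, Mul(-172, Add(1, Mul(2, -172)))), Pow(Add(Add(-8, Mul(-2, 3)), -16672), -1)) = Mul(Add(40231, Mul(-172, Add(1, -344))), Pow(Add(Add(-8, -6), -16672), -1)) = Mul(Add(40231, Mul(-172, -343)), Pow(Add(-14, -16672), -1)) = Mul(Add(40231, 58996), Pow(-16686, -1)) = Mul(99227, Rational(-1, 16686)) = Rational(-99227, 16686)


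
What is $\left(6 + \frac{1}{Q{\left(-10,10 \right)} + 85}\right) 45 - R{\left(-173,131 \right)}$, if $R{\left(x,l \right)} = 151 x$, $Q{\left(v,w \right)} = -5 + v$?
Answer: $\frac{369511}{14} \approx 26394.0$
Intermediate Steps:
$\left(6 + \frac{1}{Q{\left(-10,10 \right)} + 85}\right) 45 - R{\left(-173,131 \right)} = \left(6 + \frac{1}{\left(-5 - 10\right) + 85}\right) 45 - 151 \left(-173\right) = \left(6 + \frac{1}{-15 + 85}\right) 45 - -26123 = \left(6 + \frac{1}{70}\right) 45 + 26123 = \frac{421}{70} \cdot 45 + 26123 = \frac{3789}{14} + 26123 = \frac{369511}{14}$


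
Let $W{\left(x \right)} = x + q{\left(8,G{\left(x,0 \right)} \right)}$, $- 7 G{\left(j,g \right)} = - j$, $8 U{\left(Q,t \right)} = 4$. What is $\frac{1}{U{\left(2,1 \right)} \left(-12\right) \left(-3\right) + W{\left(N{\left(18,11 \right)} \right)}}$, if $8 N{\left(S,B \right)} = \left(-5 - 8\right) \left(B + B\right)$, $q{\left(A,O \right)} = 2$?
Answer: $- \frac{4}{63} \approx -0.063492$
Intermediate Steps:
$U{\left(Q,t \right)} = \frac{1}{2}$ ($U{\left(Q,t \right)} = \frac{1}{8} \cdot 4 = \frac{1}{2}$)
$G{\left(j,g \right)} = \frac{j}{7}$ ($G{\left(j,g \right)} = - \frac{\left(-1\right) j}{7} = \frac{j}{7}$)
$N{\left(S,B \right)} = - \frac{13 B}{4}$ ($N{\left(S,B \right)} = \frac{\left(-5 - 8\right) \left(B + B\right)}{8} = \frac{\left(-13\right) 2 B}{8} = \frac{\left(-26\right) B}{8} = - \frac{13 B}{4}$)
$W{\left(x \right)} = 2 + x$ ($W{\left(x \right)} = x + 2 = 2 + x$)
$\frac{1}{U{\left(2,1 \right)} \left(-12\right) \left(-3\right) + W{\left(N{\left(18,11 \right)} \right)}} = \frac{1}{\frac{1}{2} \left(-12\right) \left(-3\right) + \left(2 - \frac{143}{4}\right)} = \frac{1}{\left(-6\right) \left(-3\right) + \left(2 - \frac{143}{4}\right)} = \frac{1}{18 - \frac{135}{4}} = \frac{1}{- \frac{63}{4}} = - \frac{4}{63}$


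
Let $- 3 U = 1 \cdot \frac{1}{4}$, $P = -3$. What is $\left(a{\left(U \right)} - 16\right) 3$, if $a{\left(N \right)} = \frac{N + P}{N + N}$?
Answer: $\frac{15}{2} \approx 7.5$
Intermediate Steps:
$U = - \frac{1}{12}$ ($U = - \frac{1 \cdot \frac{1}{4}}{3} = \left(- \frac{1}{3}\right) \frac{1}{4} = - \frac{1}{12} \approx -0.083333$)
$a{\left(N \right)} = \frac{-3 + N}{2 N}$ ($a{\left(N \right)} = \frac{N - 3}{N + N} = \frac{-3 + N}{2 N}$)
$\left(a{\left(U \right)} - 16\right) 3 = \left(\frac{-3 - \frac{1}{12}}{2 \left(- \frac{1}{12}\right)} - 16\right) 3 = \left(\frac{1}{2} \left(-12\right) \left(- \frac{37}{12}\right) - 16\right) 3 = \left(\frac{37}{2} - 16\right) 3 = \frac{5}{2} \cdot 3 = \frac{15}{2}$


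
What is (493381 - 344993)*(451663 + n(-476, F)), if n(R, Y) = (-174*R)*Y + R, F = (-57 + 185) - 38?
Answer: 1173058630636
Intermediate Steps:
F = 90 (F = 128 - 38 = 90)
n(R, Y) = R - 174*R*Y (n(R, Y) = -174*R*Y + R = R - 174*R*Y)
(493381 - 344993)*(451663 + n(-476, F)) = (493381 - 344993)*(451663 - 476*(1 - 174*90)) = 148388*(451663 - 476*(1 - 15660)) = 148388*(451663 - 476*(-15659)) = 148388*(451663 + 7453684) = 148388*7905347 = 1173058630636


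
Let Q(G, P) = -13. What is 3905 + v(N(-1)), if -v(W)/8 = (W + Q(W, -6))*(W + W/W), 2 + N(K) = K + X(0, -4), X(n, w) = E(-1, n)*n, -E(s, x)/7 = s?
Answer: 3649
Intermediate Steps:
E(s, x) = -7*s
X(n, w) = 7*n (X(n, w) = (-7*(-1))*n = 7*n)
N(K) = -2 + K (N(K) = -2 + (K + 7*0) = -2 + (K + 0) = -2 + K)
v(W) = -8*(1 + W)*(-13 + W) (v(W) = -8*(W - 13)*(W + W/W) = -8*(-13 + W)*(W + 1) = -8*(-13 + W)*(1 + W) = -8*(1 + W)*(-13 + W))
3905 + v(N(-1)) = 3905 + (104 - 8*(-2 - 1)² + 96*(-2 - 1)) = 3905 + (104 - 8*(-3)² + 96*(-3)) = 3905 + (104 - 8*9 - 288) = 3905 + (104 - 72 - 288) = 3905 - 256 = 3649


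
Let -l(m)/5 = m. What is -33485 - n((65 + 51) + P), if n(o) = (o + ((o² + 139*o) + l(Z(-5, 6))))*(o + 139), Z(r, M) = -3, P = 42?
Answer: -14021888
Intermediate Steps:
l(m) = -5*m
n(o) = (139 + o)*(15 + o² + 140*o) (n(o) = (o + ((o² + 139*o) - 5*(-3)))*(o + 139) = (o + ((o² + 139*o) + 15))*(139 + o) = (o + (15 + o² + 139*o))*(139 + o) = (15 + o² + 140*o)*(139 + o) = (139 + o)*(15 + o² + 140*o))
-33485 - n((65 + 51) + P) = -33485 - (2085 + ((65 + 51) + 42)³ + 279*((65 + 51) + 42)² + 19475*((65 + 51) + 42)) = -33485 - (2085 + (116 + 42)³ + 279*(116 + 42)² + 19475*(116 + 42)) = -33485 - (2085 + 158³ + 279*158² + 19475*158) = -33485 - (2085 + 3944312 + 279*24964 + 3077050) = -33485 - (2085 + 3944312 + 6964956 + 3077050) = -33485 - 1*13988403 = -33485 - 13988403 = -14021888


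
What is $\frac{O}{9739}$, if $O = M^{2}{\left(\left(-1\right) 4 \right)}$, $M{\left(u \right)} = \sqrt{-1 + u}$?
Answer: $- \frac{5}{9739} \approx -0.0005134$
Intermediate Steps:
$O = -5$ ($O = \left(\sqrt{-1 - 4}\right)^{2} = \left(\sqrt{-5}\right)^{2} = \left(i \sqrt{5}\right)^{2} = -5$)
$\frac{O}{9739} = - \frac{5}{9739}$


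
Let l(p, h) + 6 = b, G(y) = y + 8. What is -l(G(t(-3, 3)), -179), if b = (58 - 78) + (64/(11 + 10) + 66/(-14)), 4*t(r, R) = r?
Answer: 83/3 ≈ 27.667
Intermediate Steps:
t(r, R) = r/4
G(y) = 8 + y
b = -65/3 (b = -20 + (64/21 + 66*(-1/14)) = -20 + (64*(1/21) - 33/7) = -20 + (64/21 - 33/7) = -20 - 5/3 = -65/3 ≈ -21.667)
l(p, h) = -83/3 (l(p, h) = -6 - 65/3 = -83/3)
-l(G(t(-3, 3)), -179) = -1*(-83/3) = 83/3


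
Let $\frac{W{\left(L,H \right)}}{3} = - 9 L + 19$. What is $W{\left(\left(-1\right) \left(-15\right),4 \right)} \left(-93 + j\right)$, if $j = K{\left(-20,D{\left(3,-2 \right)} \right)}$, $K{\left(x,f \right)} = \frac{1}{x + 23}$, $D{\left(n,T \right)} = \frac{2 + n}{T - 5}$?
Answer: $32248$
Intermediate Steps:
$D{\left(n,T \right)} = \frac{2 + n}{-5 + T}$
$K{\left(x,f \right)} = \frac{1}{23 + x}$
$W{\left(L,H \right)} = 57 - 27 L$ ($W{\left(L,H \right)} = 3 \left(- 9 L + 19\right) = 3 \left(19 - 9 L\right) = 57 - 27 L$)
$j = \frac{1}{3}$ ($j = \frac{1}{23 - 20} = \frac{1}{3} \approx 0.33333$)
$W{\left(\left(-1\right) \left(-15\right),4 \right)} \left(-93 + j\right) = \left(57 - 27 \left(\left(-1\right) \left(-15\right)\right)\right) \left(-93 + \frac{1}{3}\right) = \left(57 - 405\right) \left(- \frac{278}{3}\right) = \left(-348\right) \left(- \frac{278}{3}\right) = 32248$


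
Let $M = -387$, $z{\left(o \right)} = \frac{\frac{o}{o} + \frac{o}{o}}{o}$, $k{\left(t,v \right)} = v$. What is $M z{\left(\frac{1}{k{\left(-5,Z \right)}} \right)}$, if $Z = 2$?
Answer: $-1548$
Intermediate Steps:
$z{\left(o \right)} = \frac{2}{o}$ ($z{\left(o \right)} = \frac{1 + 1}{o} = \frac{2}{o}$)
$M z{\left(\frac{1}{k{\left(-5,Z \right)}} \right)} = - 387 \frac{2}{\frac{1}{2}} = - 387 \cdot 2 \frac{1}{\frac{1}{2}} = - 387 \cdot 2 \cdot 2 = \left(-387\right) 4 = -1548$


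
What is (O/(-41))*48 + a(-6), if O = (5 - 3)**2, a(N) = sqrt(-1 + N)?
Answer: -192/41 + I*sqrt(7) ≈ -4.6829 + 2.6458*I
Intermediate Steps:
O = 4 (O = 2**2 = 4)
(O/(-41))*48 + a(-6) = (4/(-41))*48 + sqrt(-1 - 6) = (4*(-1/41))*48 + sqrt(-7) = -4/41*48 + I*sqrt(7) = -192/41 + I*sqrt(7)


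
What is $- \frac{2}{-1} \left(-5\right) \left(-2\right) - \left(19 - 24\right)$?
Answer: $25$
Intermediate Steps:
$- \frac{2}{-1} \left(-5\right) \left(-2\right) - \left(19 - 24\right) = \left(-2\right) \left(-1\right) \left(-5\right) \left(-2\right) - \left(19 - 24\right) = 2 \left(-5\right) \left(-2\right) - -5 = \left(-10\right) \left(-2\right) + 5 = 20 + 5 = 25$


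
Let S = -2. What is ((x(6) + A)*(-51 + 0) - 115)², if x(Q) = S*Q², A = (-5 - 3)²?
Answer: 85849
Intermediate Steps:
A = 64 (A = (-8)² = 64)
x(Q) = -2*Q²
((x(6) + A)*(-51 + 0) - 115)² = ((-2*6² + 64)*(-51 + 0) - 115)² = ((-2*36 + 64)*(-51) - 115)² = ((-72 + 64)*(-51) - 115)² = (-8*(-51) - 115)² = (408 - 115)² = 293² = 85849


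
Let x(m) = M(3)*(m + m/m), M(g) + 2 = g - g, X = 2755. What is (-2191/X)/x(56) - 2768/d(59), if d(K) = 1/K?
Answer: -51291397649/314070 ≈ -1.6331e+5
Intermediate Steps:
M(g) = -2 (M(g) = -2 + (g - g) = -2 + 0 = -2)
x(m) = -2 - 2*m (x(m) = -2*(m + m/m) = -2*(m + 1) = -2*(1 + m) = -2 - 2*m)
(-2191/X)/x(56) - 2768/d(59) = (-2191/2755)/(-2 - 2*56) - 2768/(1/59) = (-2191*1/2755)/(-2 - 112) - 2768/1/59 = -2191/2755/(-114) - 2768*59 = -2191/2755*(-1/114) - 163312 = 2191/314070 - 163312 = -51291397649/314070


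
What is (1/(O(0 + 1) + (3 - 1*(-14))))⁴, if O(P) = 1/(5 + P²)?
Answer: 1296/112550881 ≈ 1.1515e-5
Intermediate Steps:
(1/(O(0 + 1) + (3 - 1*(-14))))⁴ = (1/(1/(5 + (0 + 1)²) + (3 - 1*(-14))))⁴ = (1/(1/(5 + 1²) + (3 + 14)))⁴ = (1/(1/(5 + 1) + 17))⁴ = (1/(1/6 + 17))⁴ = (1/(⅙ + 17))⁴ = (1/(103/6))⁴ = (6/103)⁴ = 1296/112550881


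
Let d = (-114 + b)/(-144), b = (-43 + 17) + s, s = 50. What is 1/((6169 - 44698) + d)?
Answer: -8/308227 ≈ -2.5955e-5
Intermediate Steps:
b = 24 (b = (-43 + 17) + 50 = -26 + 50 = 24)
d = 5/8 (d = (-114 + 24)/(-144) = -90*(-1/144) = 5/8 ≈ 0.62500)
1/((6169 - 44698) + d) = 1/((6169 - 44698) + 5/8) = 1/(-38529 + 5/8) = 1/(-308227/8) = -8/308227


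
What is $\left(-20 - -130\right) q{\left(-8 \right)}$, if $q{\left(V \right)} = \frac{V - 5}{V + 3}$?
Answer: $286$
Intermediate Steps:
$q{\left(V \right)} = \frac{-5 + V}{3 + V}$
$\left(-20 - -130\right) q{\left(-8 \right)} = \left(-20 - -130\right) \frac{-5 - 8}{3 - 8} = \left(-20 + 130\right) \frac{1}{-5} \left(-13\right) = 110 \left(\left(- \frac{1}{5}\right) \left(-13\right)\right) = 110 \cdot \frac{13}{5} = 286$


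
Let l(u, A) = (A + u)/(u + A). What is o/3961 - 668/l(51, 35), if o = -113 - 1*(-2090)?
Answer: -2643971/3961 ≈ -667.50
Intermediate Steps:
o = 1977 (o = -113 + 2090 = 1977)
l(u, A) = 1 (l(u, A) = (A + u)/(A + u) = 1)
o/3961 - 668/l(51, 35) = 1977/3961 - 668/1 = 1977*(1/3961) - 668*1 = 1977/3961 - 668 = -2643971/3961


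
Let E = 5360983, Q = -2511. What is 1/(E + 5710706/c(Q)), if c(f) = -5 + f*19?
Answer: 23857/127894116078 ≈ 1.8654e-7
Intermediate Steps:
c(f) = -5 + 19*f
1/(E + 5710706/c(Q)) = 1/(5360983 + 5710706/(-5 + 19*(-2511))) = 1/(5360983 + 5710706/(-5 - 47709)) = 1/(5360983 + 5710706/(-47714)) = 1/(5360983 + 5710706*(-1/47714)) = 1/(5360983 - 2855353/23857) = 1/(127894116078/23857) = 23857/127894116078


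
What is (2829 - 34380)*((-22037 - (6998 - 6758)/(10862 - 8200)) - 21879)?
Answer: 1844229022116/1331 ≈ 1.3856e+9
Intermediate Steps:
(2829 - 34380)*((-22037 - (6998 - 6758)/(10862 - 8200)) - 21879) = -31551*((-22037 - 240/2662) - 21879) = -31551*((-22037 - 1*120/1331) - 21879) = -31551*((-22037 - 120/1331) - 21879) = -31551*(-29331367/1331 - 21879) = -31551*(-58452316/1331) = 1844229022116/1331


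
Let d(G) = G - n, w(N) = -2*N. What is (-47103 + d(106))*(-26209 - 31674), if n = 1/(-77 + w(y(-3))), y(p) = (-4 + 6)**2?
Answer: 231227766952/85 ≈ 2.7203e+9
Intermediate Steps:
y(p) = 4 (y(p) = 2**2 = 4)
n = -1/85 (n = 1/(-77 - 2*4) = 1/(-77 - 8) = 1/(-85) = -1/85 ≈ -0.011765)
d(G) = 1/85 + G (d(G) = G - 1*(-1/85) = G + 1/85 = 1/85 + G)
(-47103 + d(106))*(-26209 - 31674) = (-47103 + (1/85 + 106))*(-26209 - 31674) = (-47103 + 9011/85)*(-57883) = -3994744/85*(-57883) = 231227766952/85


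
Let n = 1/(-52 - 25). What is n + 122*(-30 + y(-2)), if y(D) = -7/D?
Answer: -248942/77 ≈ -3233.0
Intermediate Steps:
n = -1/77 (n = 1/(-77) = -1/77 ≈ -0.012987)
n + 122*(-30 + y(-2)) = -1/77 + 122*(-30 - 7/(-2)) = -1/77 + 122*(-30 - 7*(-1/2)) = -1/77 + 122*(-30 + 7/2) = -1/77 + 122*(-53/2) = -1/77 - 3233 = -248942/77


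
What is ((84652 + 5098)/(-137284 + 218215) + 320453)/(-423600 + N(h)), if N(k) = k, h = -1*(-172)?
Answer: -25934671493/34268451468 ≈ -0.75681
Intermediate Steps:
h = 172
((84652 + 5098)/(-137284 + 218215) + 320453)/(-423600 + N(h)) = ((84652 + 5098)/(-137284 + 218215) + 320453)/(-423600 + 172) = (89750/80931 + 320453)/(-423428) = (89750*(1/80931) + 320453)*(-1/423428) = (89750/80931 + 320453)*(-1/423428) = (25934671493/80931)*(-1/423428) = -25934671493/34268451468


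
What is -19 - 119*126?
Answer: -15013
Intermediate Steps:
-19 - 119*126 = -19 - 14994 = -15013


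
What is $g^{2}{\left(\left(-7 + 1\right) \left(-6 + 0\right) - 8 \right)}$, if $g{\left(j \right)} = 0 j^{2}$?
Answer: $0$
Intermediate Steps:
$g{\left(j \right)} = 0$
$g^{2}{\left(\left(-7 + 1\right) \left(-6 + 0\right) - 8 \right)} = 0^{2} = 0$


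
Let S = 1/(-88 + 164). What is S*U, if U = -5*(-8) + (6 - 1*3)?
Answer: 43/76 ≈ 0.56579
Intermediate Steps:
S = 1/76 ≈ 0.013158
U = 43 (U = 40 + (6 - 3) = 40 + 3 = 43)
S*U = (1/76)*43 = 43/76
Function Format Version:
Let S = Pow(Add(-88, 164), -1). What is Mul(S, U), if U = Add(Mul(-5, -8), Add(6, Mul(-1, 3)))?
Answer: Rational(43, 76) ≈ 0.56579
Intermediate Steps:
S = Rational(1, 76) (S = Pow(76, -1) = Rational(1, 76) ≈ 0.013158)
U = 43 (U = Add(40, Add(6, -3)) = Add(40, 3) = 43)
Mul(S, U) = Mul(Rational(1, 76), 43) = Rational(43, 76)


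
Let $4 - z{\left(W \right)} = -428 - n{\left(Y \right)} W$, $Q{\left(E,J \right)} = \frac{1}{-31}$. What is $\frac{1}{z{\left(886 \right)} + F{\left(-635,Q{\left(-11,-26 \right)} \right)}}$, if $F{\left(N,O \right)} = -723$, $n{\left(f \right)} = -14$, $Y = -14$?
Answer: $- \frac{1}{12695} \approx -7.8771 \cdot 10^{-5}$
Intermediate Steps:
$Q{\left(E,J \right)} = - \frac{1}{31}$
$z{\left(W \right)} = 432 - 14 W$ ($z{\left(W \right)} = 4 - \left(-428 - - 14 W\right) = 4 - \left(-428 + 14 W\right) = 432 - 14 W$)
$\frac{1}{z{\left(886 \right)} + F{\left(-635,Q{\left(-11,-26 \right)} \right)}} = \frac{1}{\left(432 - 12404\right) - 723} = \frac{1}{-11972 - 723} = \frac{1}{-12695} = - \frac{1}{12695}$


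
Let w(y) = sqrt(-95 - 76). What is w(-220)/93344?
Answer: 3*I*sqrt(19)/93344 ≈ 0.00014009*I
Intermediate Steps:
w(y) = 3*I*sqrt(19) (w(y) = sqrt(-171) = 3*I*sqrt(19))
w(-220)/93344 = (3*I*sqrt(19))/93344 = (3*I*sqrt(19))*(1/93344) = 3*I*sqrt(19)/93344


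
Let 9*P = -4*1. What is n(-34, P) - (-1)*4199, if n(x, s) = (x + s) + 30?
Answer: 37751/9 ≈ 4194.6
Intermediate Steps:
P = -4/9 (P = (-4*1)/9 = (⅑)*(-4) = -4/9 ≈ -0.44444)
n(x, s) = 30 + s + x (n(x, s) = (s + x) + 30 = 30 + s + x)
n(-34, P) - (-1)*4199 = (30 - 4/9 - 34) - (-1)*4199 = -40/9 - 1*(-4199) = -40/9 + 4199 = 37751/9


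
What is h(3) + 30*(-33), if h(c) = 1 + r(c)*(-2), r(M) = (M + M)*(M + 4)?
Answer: -1073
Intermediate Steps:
r(M) = 2*M*(4 + M) (r(M) = (2*M)*(4 + M) = 2*M*(4 + M))
h(c) = 1 - 4*c*(4 + c) (h(c) = 1 + (2*c*(4 + c))*(-2) = 1 - 4*c*(4 + c))
h(3) + 30*(-33) = (1 - 4*3*(4 + 3)) + 30*(-33) = (1 - 4*3*7) - 990 = (1 - 84) - 990 = -83 - 990 = -1073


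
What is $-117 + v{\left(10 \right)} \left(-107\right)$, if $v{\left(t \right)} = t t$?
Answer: $-10817$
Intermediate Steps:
$v{\left(t \right)} = t^{2}$
$-117 + v{\left(10 \right)} \left(-107\right) = -117 + 10^{2} \left(-107\right) = -117 + 100 \left(-107\right) = -117 - 10700 = -10817$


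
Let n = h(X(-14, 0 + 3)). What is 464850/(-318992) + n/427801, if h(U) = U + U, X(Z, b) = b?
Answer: -99430690449/68232548296 ≈ -1.4572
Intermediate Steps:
h(U) = 2*U
n = 6 (n = 2*(0 + 3) = 2*3 = 6)
464850/(-318992) + n/427801 = 464850/(-318992) + 6/427801 = 464850*(-1/318992) + 6*(1/427801) = -232425/159496 + 6/427801 = -99430690449/68232548296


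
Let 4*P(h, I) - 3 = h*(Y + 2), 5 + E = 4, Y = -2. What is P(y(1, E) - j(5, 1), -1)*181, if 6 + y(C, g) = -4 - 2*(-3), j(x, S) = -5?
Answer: 543/4 ≈ 135.75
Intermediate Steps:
E = -1 (E = -5 + 4 = -1)
y(C, g) = -4 (y(C, g) = -6 + (-4 - 2*(-3)) = -6 + (-4 + 6) = -6 + 2 = -4)
P(h, I) = ¾ (P(h, I) = ¾ + (h*(-2 + 2))/4 = ¾ + (h*0)/4 = ¾ + (¼)*0 = ¾ + 0 = ¾)
P(y(1, E) - j(5, 1), -1)*181 = (¾)*181 = 543/4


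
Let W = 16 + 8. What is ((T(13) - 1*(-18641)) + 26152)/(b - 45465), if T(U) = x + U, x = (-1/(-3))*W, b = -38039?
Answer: -22407/41752 ≈ -0.53667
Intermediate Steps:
W = 24
x = 8 (x = -1/(-3)*24 = -1*(-1/3)*24 = (1/3)*24 = 8)
T(U) = 8 + U
((T(13) - 1*(-18641)) + 26152)/(b - 45465) = (((8 + 13) - 1*(-18641)) + 26152)/(-38039 - 45465) = ((21 + 18641) + 26152)/(-83504) = (18662 + 26152)*(-1/83504) = 44814*(-1/83504) = -22407/41752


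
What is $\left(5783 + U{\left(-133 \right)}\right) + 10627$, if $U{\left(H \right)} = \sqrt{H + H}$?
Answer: $16410 + i \sqrt{266} \approx 16410.0 + 16.31 i$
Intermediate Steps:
$U{\left(H \right)} = \sqrt{2} \sqrt{H}$ ($U{\left(H \right)} = \sqrt{2 H} = \sqrt{2} \sqrt{H}$)
$\left(5783 + U{\left(-133 \right)}\right) + 10627 = \left(5783 + \sqrt{2} \sqrt{-133}\right) + 10627 = \left(5783 + \sqrt{2} i \sqrt{133}\right) + 10627 = \left(5783 + i \sqrt{266}\right) + 10627 = 16410 + i \sqrt{266}$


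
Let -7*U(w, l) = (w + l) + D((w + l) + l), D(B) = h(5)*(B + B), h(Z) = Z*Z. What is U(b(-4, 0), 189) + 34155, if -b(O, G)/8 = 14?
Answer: 32244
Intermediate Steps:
b(O, G) = -112 (b(O, G) = -8*14 = -112)
h(Z) = Z²
D(B) = 50*B (D(B) = 5²*(B + B) = 25*(2*B) = 50*B)
U(w, l) = -101*l/7 - 51*w/7 (U(w, l) = -((w + l) + 50*((w + l) + l))/7 = -((l + w) + 50*((l + w) + l))/7 = -((l + w) + 50*(w + 2*l))/7 = -((l + w) + (50*w + 100*l))/7 = -(51*w + 101*l)/7 = -101*l/7 - 51*w/7)
U(b(-4, 0), 189) + 34155 = (-101/7*189 - 51/7*(-112)) + 34155 = (-2727 + 816) + 34155 = -1911 + 34155 = 32244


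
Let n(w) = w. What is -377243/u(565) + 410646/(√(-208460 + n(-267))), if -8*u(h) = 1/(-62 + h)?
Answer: 1518025832 - 410646*I*√208727/208727 ≈ 1.518e+9 - 898.83*I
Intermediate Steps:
u(h) = -1/(8*(-62 + h))
-377243/u(565) + 410646/(√(-208460 + n(-267))) = -377243/((-1/(-496 + 8*565))) + 410646/(√(-208460 - 267)) = -377243/((-1/(-496 + 4520))) + 410646/(√(-208727)) = -377243/((-1/4024)) + 410646/((I*√208727)) = -377243/((-1*1/4024)) + 410646*(-I*√208727/208727) = -377243/(-1/4024) - 410646*I*√208727/208727 = -377243*(-4024) - 410646*I*√208727/208727 = 1518025832 - 410646*I*√208727/208727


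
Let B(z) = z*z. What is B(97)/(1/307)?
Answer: 2888563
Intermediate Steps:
B(z) = z**2
B(97)/(1/307) = 97**2/(1/307) = 9409/(1/307) = 9409*307 = 2888563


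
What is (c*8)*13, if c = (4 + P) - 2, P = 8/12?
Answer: 832/3 ≈ 277.33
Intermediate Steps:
P = 2/3 (P = 8*(1/12) = 2/3 ≈ 0.66667)
c = 8/3 (c = (4 + 2/3) - 2 = 14/3 - 2 = 8/3 ≈ 2.6667)
(c*8)*13 = ((8/3)*8)*13 = (64/3)*13 = 832/3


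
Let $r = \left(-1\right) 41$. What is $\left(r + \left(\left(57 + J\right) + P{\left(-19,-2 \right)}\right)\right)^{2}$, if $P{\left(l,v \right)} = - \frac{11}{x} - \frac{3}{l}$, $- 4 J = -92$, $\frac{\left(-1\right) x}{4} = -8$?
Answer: $\frac{556912801}{369664} \approx 1506.5$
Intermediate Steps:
$x = 32$ ($x = \left(-4\right) \left(-8\right) = 32$)
$J = 23$ ($J = \left(- \frac{1}{4}\right) \left(-92\right) = 23$)
$P{\left(l,v \right)} = - \frac{11}{32} - \frac{3}{l}$
$r = -41$
$\left(r + \left(\left(57 + J\right) + P{\left(-19,-2 \right)}\right)\right)^{2} = \left(-41 + \left(\left(57 + 23\right) - \left(\frac{11}{32} + \frac{3}{-19}\right)\right)\right)^{2} = \left(-41 + \left(80 - \frac{113}{608}\right)\right)^{2} = \left(-41 + \frac{48527}{608}\right)^{2} = \left(\frac{23599}{608}\right)^{2} = \frac{556912801}{369664}$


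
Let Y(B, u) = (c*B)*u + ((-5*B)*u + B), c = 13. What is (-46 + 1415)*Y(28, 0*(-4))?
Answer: 38332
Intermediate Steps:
Y(B, u) = B + 8*B*u (Y(B, u) = (13*B)*u + ((-5*B)*u + B) = 13*B*u + (-5*B*u + B) = 13*B*u + (B - 5*B*u) = B + 8*B*u)
(-46 + 1415)*Y(28, 0*(-4)) = (-46 + 1415)*(28*(1 + 8*(0*(-4)))) = 1369*(28*(1 + 8*0)) = 1369*(28*(1 + 0)) = 1369*(28*1) = 1369*28 = 38332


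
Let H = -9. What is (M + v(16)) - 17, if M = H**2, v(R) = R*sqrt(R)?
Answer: 128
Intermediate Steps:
v(R) = R**(3/2)
M = 81 (M = (-9)**2 = 81)
(M + v(16)) - 17 = (81 + 16**(3/2)) - 17 = (81 + 64) - 17 = 145 - 17 = 128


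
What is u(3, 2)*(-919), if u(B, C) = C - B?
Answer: 919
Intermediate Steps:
u(3, 2)*(-919) = (2 - 1*3)*(-919) = (2 - 3)*(-919) = -1*(-919) = 919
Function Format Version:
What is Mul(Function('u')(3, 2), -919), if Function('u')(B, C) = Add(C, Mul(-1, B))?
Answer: 919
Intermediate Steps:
Mul(Function('u')(3, 2), -919) = Mul(Add(2, Mul(-1, 3)), -919) = Mul(Add(2, -3), -919) = Mul(-1, -919) = 919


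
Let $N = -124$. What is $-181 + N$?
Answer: $-305$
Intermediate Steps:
$-181 + N = -181 - 124 = -305$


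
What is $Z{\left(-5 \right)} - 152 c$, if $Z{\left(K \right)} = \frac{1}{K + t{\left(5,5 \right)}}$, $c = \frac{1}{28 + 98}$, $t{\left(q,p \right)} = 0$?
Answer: $- \frac{443}{315} \approx -1.4063$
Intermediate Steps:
$c = \frac{1}{126} \approx 0.0079365$
$Z{\left(K \right)} = \frac{1}{K}$ ($Z{\left(K \right)} = \frac{1}{K + 0} = \frac{1}{K}$)
$Z{\left(-5 \right)} - 152 c = \frac{1}{-5} - \frac{76}{63} = - \frac{1}{5} - \frac{76}{63} = - \frac{443}{315}$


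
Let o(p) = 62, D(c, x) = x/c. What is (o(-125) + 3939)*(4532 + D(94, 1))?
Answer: 1704462009/94 ≈ 1.8133e+7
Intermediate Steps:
(o(-125) + 3939)*(4532 + D(94, 1)) = (62 + 3939)*(4532 + 1/94) = 4001*(4532 + 1*(1/94)) = 4001*(4532 + 1/94) = 4001*(426009/94) = 1704462009/94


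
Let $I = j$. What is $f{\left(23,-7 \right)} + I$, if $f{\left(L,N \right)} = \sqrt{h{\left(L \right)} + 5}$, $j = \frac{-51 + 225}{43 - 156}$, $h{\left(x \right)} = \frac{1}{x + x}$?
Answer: $- \frac{174}{113} + \frac{\sqrt{10626}}{46} \approx 0.7011$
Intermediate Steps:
$h{\left(x \right)} = \frac{1}{2 x}$
$j = - \frac{174}{113}$ ($j = \frac{174}{-113} = 174 \left(- \frac{1}{113}\right) = - \frac{174}{113} \approx -1.5398$)
$f{\left(L,N \right)} = \sqrt{5 + \frac{1}{2 L}}$ ($f{\left(L,N \right)} = \sqrt{\frac{1}{2 L} + 5} = \sqrt{5 + \frac{1}{2 L}}$)
$I = - \frac{174}{113} \approx -1.5398$
$f{\left(23,-7 \right)} + I = \frac{\sqrt{20 + \frac{2}{23}}}{2} - \frac{174}{113} = \frac{\sqrt{\frac{462}{23}}}{2} - \frac{174}{113} = \frac{\frac{1}{23} \sqrt{10626}}{2} - \frac{174}{113} = \frac{\sqrt{10626}}{46} - \frac{174}{113} = - \frac{174}{113} + \frac{\sqrt{10626}}{46}$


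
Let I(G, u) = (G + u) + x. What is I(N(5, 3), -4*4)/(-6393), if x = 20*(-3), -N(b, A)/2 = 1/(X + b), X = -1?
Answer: 51/4262 ≈ 0.011966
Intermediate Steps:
N(b, A) = -2/(-1 + b)
x = -60
I(G, u) = -60 + G + u (I(G, u) = (G + u) - 60 = -60 + G + u)
I(N(5, 3), -4*4)/(-6393) = (-60 - 2/(-1 + 5) - 4*4)/(-6393) = (-60 - 2/4 - 16)*(-1/6393) = (-60 - 2*1/4 - 16)*(-1/6393) = (-60 - 1/2 - 16)*(-1/6393) = -153/2*(-1/6393) = 51/4262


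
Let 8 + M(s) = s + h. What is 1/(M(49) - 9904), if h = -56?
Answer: -1/9919 ≈ -0.00010082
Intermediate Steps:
M(s) = -64 + s (M(s) = -8 + (s - 56) = -8 + (-56 + s) = -64 + s)
1/(M(49) - 9904) = 1/((-64 + 49) - 9904) = 1/(-15 - 9904) = 1/(-9919) = -1/9919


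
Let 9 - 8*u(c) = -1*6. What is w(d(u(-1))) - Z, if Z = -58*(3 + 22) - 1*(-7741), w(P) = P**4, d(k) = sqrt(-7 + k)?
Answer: -400943/64 ≈ -6264.7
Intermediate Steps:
u(c) = 15/8 (u(c) = 9/8 - (-1)*6/8 = 9/8 - 1/8*(-6) = 9/8 + 3/4 = 15/8)
Z = 6291 (Z = -58*25 + 7741 = -1450 + 7741 = 6291)
w(d(u(-1))) - Z = (sqrt(-7 + 15/8))**4 - 1*6291 = (sqrt(-41/8))**4 - 6291 = (I*sqrt(82)/4)**4 - 6291 = 1681/64 - 6291 = -400943/64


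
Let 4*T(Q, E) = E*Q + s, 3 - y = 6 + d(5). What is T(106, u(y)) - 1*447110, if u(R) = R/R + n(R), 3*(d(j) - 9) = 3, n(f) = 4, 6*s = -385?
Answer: -10727845/24 ≈ -4.4699e+5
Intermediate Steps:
s = -385/6 (s = (1/6)*(-385) = -385/6 ≈ -64.167)
d(j) = 10 (d(j) = 9 + (1/3)*3 = 9 + 1 = 10)
y = -13 (y = 3 - (6 + 10) = 3 - 1*16 = 3 - 16 = -13)
u(R) = 5 (u(R) = R/R + 4 = 1 + 4 = 5)
T(Q, E) = -385/24 + E*Q/4 (T(Q, E) = (E*Q - 385/6)/4 = (-385/6 + E*Q)/4 = -385/24 + E*Q/4)
T(106, u(y)) - 1*447110 = (-385/24 + (1/4)*5*106) - 1*447110 = (-385/24 + 265/2) - 447110 = 2795/24 - 447110 = -10727845/24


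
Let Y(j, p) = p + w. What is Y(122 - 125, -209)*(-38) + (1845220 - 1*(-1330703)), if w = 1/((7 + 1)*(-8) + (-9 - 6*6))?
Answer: 347041323/109 ≈ 3.1839e+6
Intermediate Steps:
w = -1/109 (w = 1/(8*(-8) + (-9 - 36)) = 1/(-64 - 45) = 1/(-109) = -1/109 ≈ -0.0091743)
Y(j, p) = -1/109 + p (Y(j, p) = p - 1/109 = -1/109 + p)
Y(122 - 125, -209)*(-38) + (1845220 - 1*(-1330703)) = (-1/109 - 209)*(-38) + (1845220 - 1*(-1330703)) = -22782/109*(-38) + (1845220 + 1330703) = 865716/109 + 3175923 = 347041323/109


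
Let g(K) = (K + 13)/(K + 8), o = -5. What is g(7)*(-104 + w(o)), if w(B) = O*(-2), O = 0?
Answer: -416/3 ≈ -138.67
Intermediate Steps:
g(K) = (13 + K)/(8 + K)
w(B) = 0 (w(B) = 0*(-2) = 0)
g(7)*(-104 + w(o)) = ((13 + 7)/(8 + 7))*(-104 + 0) = (20/15)*(-104) = ((1/15)*20)*(-104) = (4/3)*(-104) = -416/3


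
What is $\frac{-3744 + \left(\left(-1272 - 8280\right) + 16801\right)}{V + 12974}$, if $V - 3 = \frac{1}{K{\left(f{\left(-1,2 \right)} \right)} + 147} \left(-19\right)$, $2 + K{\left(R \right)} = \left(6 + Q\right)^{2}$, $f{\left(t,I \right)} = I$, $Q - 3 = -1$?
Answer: $\frac{38555}{142746} \approx 0.27009$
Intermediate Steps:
$Q = 2$ ($Q = 3 - 1 = 2$)
$K{\left(R \right)} = 62$ ($K{\left(R \right)} = -2 + \left(6 + 2\right)^{2} = -2 + 8^{2} = -2 + 64 = 62$)
$V = \frac{32}{11}$ ($V = 3 + \frac{1}{62 + 147} \left(-19\right) = 3 + \frac{1}{209} \left(-19\right) = 3 - \frac{1}{11} = \frac{32}{11} \approx 2.9091$)
$\frac{-3744 + \left(\left(-1272 - 8280\right) + 16801\right)}{V + 12974} = \frac{-3744 + \left(\left(-1272 - 8280\right) + 16801\right)}{\frac{32}{11} + 12974} = \frac{-3744 + \left(-9552 + 16801\right)}{\frac{142746}{11}} = \left(-3744 + 7249\right) \frac{11}{142746} = 3505 \cdot \frac{11}{142746} = \frac{38555}{142746}$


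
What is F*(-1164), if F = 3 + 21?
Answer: -27936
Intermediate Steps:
F = 24
F*(-1164) = 24*(-1164) = -27936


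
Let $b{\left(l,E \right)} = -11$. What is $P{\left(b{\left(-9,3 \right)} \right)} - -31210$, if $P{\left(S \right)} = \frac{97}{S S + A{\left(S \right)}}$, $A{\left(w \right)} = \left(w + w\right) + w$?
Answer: $\frac{2746577}{88} \approx 31211.0$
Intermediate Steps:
$A{\left(w \right)} = 3 w$ ($A{\left(w \right)} = 2 w + w = 3 w$)
$P{\left(S \right)} = \frac{97}{S^{2} + 3 S}$ ($P{\left(S \right)} = \frac{97}{S S + 3 S} = \frac{97}{S^{2} + 3 S}$)
$P{\left(b{\left(-9,3 \right)} \right)} - -31210 = \frac{97}{\left(-11\right) \left(3 - 11\right)} - -31210 = 97 \left(- \frac{1}{11}\right) \frac{1}{-8} + 31210 = 97 \left(- \frac{1}{11}\right) \left(- \frac{1}{8}\right) + 31210 = \frac{97}{88} + 31210 = \frac{2746577}{88}$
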